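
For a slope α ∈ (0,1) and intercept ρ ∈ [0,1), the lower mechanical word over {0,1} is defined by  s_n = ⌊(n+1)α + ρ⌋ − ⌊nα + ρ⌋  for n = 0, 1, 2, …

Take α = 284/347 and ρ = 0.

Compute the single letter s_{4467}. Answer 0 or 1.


1

(n+1)α + ρ = (4468·284) / 347 = 1268912/347
nα + ρ     = (4467·284) / 347 = 1268628/347
⌊1268912/347⌋ = 3656,  ⌊1268628/347⌋ = 3655
s_{4467} = 3656 − 3655 = 1


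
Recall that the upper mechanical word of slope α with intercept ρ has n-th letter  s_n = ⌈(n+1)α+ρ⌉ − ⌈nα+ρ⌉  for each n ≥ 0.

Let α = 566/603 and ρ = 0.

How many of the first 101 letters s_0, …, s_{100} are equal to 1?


95

#1s = Σ_{n=0}^{100} s_n = Σ_{n=0}^{100} (⌈(n+1)α+ρ⌉ − ⌈nα+ρ⌉)
the sum telescopes: every ⌈nα+ρ⌉ with 0 < n < 101 appears once with + and once with −, leaving ⌈101α+ρ⌉ − ⌈0·α+ρ⌉
101α + ρ = (101·566) / 603 = 57166/603
ρ = 0/603
⌈57166/603⌉ = 95,  ⌈0/603⌉ = 0
#1s = 95 − 0 = 95


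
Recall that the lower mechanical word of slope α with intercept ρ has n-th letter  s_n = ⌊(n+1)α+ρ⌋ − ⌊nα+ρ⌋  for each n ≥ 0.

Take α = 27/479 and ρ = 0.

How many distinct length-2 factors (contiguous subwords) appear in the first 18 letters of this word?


t_n = ⌊(n·27)/479⌋ for n = 0 … 18:
  n=0…9: ⌊0/479⌋=0 ⌊27/479⌋=0 ⌊54/479⌋=0 ⌊81/479⌋=0 ⌊108/479⌋=0 ⌊135/479⌋=0 ⌊162/479⌋=0 ⌊189/479⌋=0 ⌊216/479⌋=0 ⌊243/479⌋=0
  n=10…18: ⌊270/479⌋=0 ⌊297/479⌋=0 ⌊324/479⌋=0 ⌊351/479⌋=0 ⌊378/479⌋=0 ⌊405/479⌋=0 ⌊432/479⌋=0 ⌊459/479⌋=0 ⌊486/479⌋=1
s_n = t_(n+1) − t_n for n = 0 … 17 gives
prefix = 000000000000000001
slide a length-2 window over [0..1] … [16..17] (17 windows); first occurrence of each distinct factor:
  [  0..  1] 00
  [ 16.. 17] 01
  (the other 15 windows repeat one of these)
distinct factors: {00, 01}
count = 2  (Sturmian bound for length 2 is 3)

2


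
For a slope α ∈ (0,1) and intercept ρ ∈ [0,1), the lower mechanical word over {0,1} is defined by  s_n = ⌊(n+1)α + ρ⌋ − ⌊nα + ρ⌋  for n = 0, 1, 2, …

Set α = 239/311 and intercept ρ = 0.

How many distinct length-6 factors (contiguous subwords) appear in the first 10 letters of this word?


t_n = ⌊(n·239)/311⌋ for n = 0 … 10:
  n=0…9: ⌊0/311⌋=0 ⌊239/311⌋=0 ⌊478/311⌋=1 ⌊717/311⌋=2 ⌊956/311⌋=3 ⌊1195/311⌋=3 ⌊1434/311⌋=4 ⌊1673/311⌋=5 ⌊1912/311⌋=6 ⌊2151/311⌋=6
  n=10: ⌊2390/311⌋=7
s_n = t_(n+1) − t_n for n = 0 … 9 gives
prefix = 0111011101
slide a length-6 window over [0..5] … [4..9] (5 windows); first occurrence of each distinct factor:
  [  0..  5] 011101
  [  1..  6] 111011
  [  2..  7] 110111
  [  3..  8] 101110
  (the other 1 window repeats one of these)
distinct factors: {011101, 101110, 110111, 111011}
count = 4  (Sturmian bound for length 6 is 7)

4


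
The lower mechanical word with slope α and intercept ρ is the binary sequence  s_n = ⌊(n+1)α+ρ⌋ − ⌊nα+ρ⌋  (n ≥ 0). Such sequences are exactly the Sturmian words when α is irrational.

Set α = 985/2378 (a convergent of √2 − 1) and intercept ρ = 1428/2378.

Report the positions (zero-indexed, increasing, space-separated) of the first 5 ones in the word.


n=0: ⌊2413/2378⌋−⌊1428/2378⌋ = 1−0 = 1  ← one
n=1: ⌊3398/2378⌋−⌊2413/2378⌋ = 1−1 = 0
n=2: ⌊4383/2378⌋−⌊3398/2378⌋ = 1−1 = 0
n=3: ⌊5368/2378⌋−⌊4383/2378⌋ = 2−1 = 1  ← one
n=4: ⌊6353/2378⌋−⌊5368/2378⌋ = 2−2 = 0
n=5: ⌊7338/2378⌋−⌊6353/2378⌋ = 3−2 = 1  ← one
n=6: ⌊8323/2378⌋−⌊7338/2378⌋ = 3−3 = 0
n=7: ⌊9308/2378⌋−⌊8323/2378⌋ = 3−3 = 0
n=8: ⌊10293/2378⌋−⌊9308/2378⌋ = 4−3 = 1  ← one
n=9: ⌊11278/2378⌋−⌊10293/2378⌋ = 4−4 = 0
n=10: ⌊12263/2378⌋−⌊11278/2378⌋ = 5−4 = 1  ← one
positions of the first 5 ones: 0 3 5 8 10

0 3 5 8 10


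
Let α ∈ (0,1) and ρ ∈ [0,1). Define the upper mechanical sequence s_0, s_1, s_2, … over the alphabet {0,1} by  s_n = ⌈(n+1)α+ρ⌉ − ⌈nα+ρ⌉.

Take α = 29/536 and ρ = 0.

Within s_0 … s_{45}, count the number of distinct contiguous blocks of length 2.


3

t_n = ⌈(n·29)/536⌉ for n = 0 … 46:
  n=0…9: ⌈0/536⌉=0 ⌈29/536⌉=1 ⌈58/536⌉=1 ⌈87/536⌉=1 ⌈116/536⌉=1 ⌈145/536⌉=1 ⌈174/536⌉=1 ⌈203/536⌉=1 ⌈232/536⌉=1 ⌈261/536⌉=1
  n=10…19: ⌈290/536⌉=1 ⌈319/536⌉=1 ⌈348/536⌉=1 ⌈377/536⌉=1 ⌈406/536⌉=1 ⌈435/536⌉=1 ⌈464/536⌉=1 ⌈493/536⌉=1 ⌈522/536⌉=1 ⌈551/536⌉=2
  n=20…29: ⌈580/536⌉=2 ⌈609/536⌉=2 ⌈638/536⌉=2 ⌈667/536⌉=2 ⌈696/536⌉=2 ⌈725/536⌉=2 ⌈754/536⌉=2 ⌈783/536⌉=2 ⌈812/536⌉=2 ⌈841/536⌉=2
  n=30…39: ⌈870/536⌉=2 ⌈899/536⌉=2 ⌈928/536⌉=2 ⌈957/536⌉=2 ⌈986/536⌉=2 ⌈1015/536⌉=2 ⌈1044/536⌉=2 ⌈1073/536⌉=3 ⌈1102/536⌉=3 ⌈1131/536⌉=3
  n=40…46: ⌈1160/536⌉=3 ⌈1189/536⌉=3 ⌈1218/536⌉=3 ⌈1247/536⌉=3 ⌈1276/536⌉=3 ⌈1305/536⌉=3 ⌈1334/536⌉=3
s_n = t_(n+1) − t_n for n = 0 … 45 gives
prefix = 1000000000000000001000000000000000001000000000
slide a length-2 window over [0..1] … [44..45] (45 windows); first occurrence of each distinct factor:
  [  0..  1] 10
  [  1..  2] 00
  [ 17.. 18] 01
  (the other 42 windows repeat one of these)
distinct factors: {00, 01, 10}
count = 3  (Sturmian bound for length 2 is 3)


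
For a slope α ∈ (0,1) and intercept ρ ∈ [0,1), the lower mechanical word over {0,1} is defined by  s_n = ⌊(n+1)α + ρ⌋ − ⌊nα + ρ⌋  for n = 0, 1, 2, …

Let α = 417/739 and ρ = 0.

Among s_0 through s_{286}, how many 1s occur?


161

#1s = Σ_{n=0}^{286} s_n = Σ_{n=0}^{286} (⌊(n+1)α+ρ⌋ − ⌊nα+ρ⌋)
the sum telescopes: every ⌊nα+ρ⌋ with 0 < n < 287 appears once with + and once with −, leaving ⌊287α+ρ⌋ − ⌊0·α+ρ⌋
287α + ρ = (287·417) / 739 = 119679/739
ρ = 0/739
⌊119679/739⌋ = 161,  ⌊0/739⌋ = 0
#1s = 161 − 0 = 161


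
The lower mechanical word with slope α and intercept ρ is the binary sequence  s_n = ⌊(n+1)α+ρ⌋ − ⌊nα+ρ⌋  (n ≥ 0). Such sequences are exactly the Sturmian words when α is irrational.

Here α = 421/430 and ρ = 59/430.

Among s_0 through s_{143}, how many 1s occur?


#1s = Σ_{n=0}^{143} s_n = Σ_{n=0}^{143} (⌊(n+1)α+ρ⌋ − ⌊nα+ρ⌋)
the sum telescopes: every ⌊nα+ρ⌋ with 0 < n < 144 appears once with + and once with −, leaving ⌊144α+ρ⌋ − ⌊0·α+ρ⌋
144α + ρ = (144·421 + 59) / 430 = 60683/430
ρ = 59/430
⌊60683/430⌋ = 141,  ⌊59/430⌋ = 0
#1s = 141 − 0 = 141

141


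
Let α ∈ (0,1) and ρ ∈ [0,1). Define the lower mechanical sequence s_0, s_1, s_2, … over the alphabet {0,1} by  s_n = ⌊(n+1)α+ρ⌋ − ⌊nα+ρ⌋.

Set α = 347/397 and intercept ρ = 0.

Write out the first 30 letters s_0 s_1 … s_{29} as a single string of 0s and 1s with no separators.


n=0: ⌊(1·347)/397⌋ − ⌊(0·347)/397⌋ = ⌊347/397⌋ − ⌊0/397⌋ = 0 − 0 = 0
n=1: ⌊(2·347)/397⌋ − ⌊(1·347)/397⌋ = ⌊694/397⌋ − ⌊347/397⌋ = 1 − 0 = 1
n=2: ⌊(3·347)/397⌋ − ⌊(2·347)/397⌋ = ⌊1041/397⌋ − ⌊694/397⌋ = 2 − 1 = 1
n=3: ⌊(4·347)/397⌋ − ⌊(3·347)/397⌋ = ⌊1388/397⌋ − ⌊1041/397⌋ = 3 − 2 = 1
n=4: ⌊(5·347)/397⌋ − ⌊(4·347)/397⌋ = ⌊1735/397⌋ − ⌊1388/397⌋ = 4 − 3 = 1
n=5: ⌊(6·347)/397⌋ − ⌊(5·347)/397⌋ = ⌊2082/397⌋ − ⌊1735/397⌋ = 5 − 4 = 1
n=6: ⌊(7·347)/397⌋ − ⌊(6·347)/397⌋ = ⌊2429/397⌋ − ⌊2082/397⌋ = 6 − 5 = 1
n=7: ⌊(8·347)/397⌋ − ⌊(7·347)/397⌋ = ⌊2776/397⌋ − ⌊2429/397⌋ = 6 − 6 = 0
n=8: ⌊(9·347)/397⌋ − ⌊(8·347)/397⌋ = ⌊3123/397⌋ − ⌊2776/397⌋ = 7 − 6 = 1
n=9: ⌊(10·347)/397⌋ − ⌊(9·347)/397⌋ = ⌊3470/397⌋ − ⌊3123/397⌋ = 8 − 7 = 1
n=10: ⌊(11·347)/397⌋ − ⌊(10·347)/397⌋ = ⌊3817/397⌋ − ⌊3470/397⌋ = 9 − 8 = 1
n=11: ⌊(12·347)/397⌋ − ⌊(11·347)/397⌋ = ⌊4164/397⌋ − ⌊3817/397⌋ = 10 − 9 = 1
n=12: ⌊(13·347)/397⌋ − ⌊(12·347)/397⌋ = ⌊4511/397⌋ − ⌊4164/397⌋ = 11 − 10 = 1
n=13: ⌊(14·347)/397⌋ − ⌊(13·347)/397⌋ = ⌊4858/397⌋ − ⌊4511/397⌋ = 12 − 11 = 1
n=14: ⌊(15·347)/397⌋ − ⌊(14·347)/397⌋ = ⌊5205/397⌋ − ⌊4858/397⌋ = 13 − 12 = 1
n=15: ⌊(16·347)/397⌋ − ⌊(15·347)/397⌋ = ⌊5552/397⌋ − ⌊5205/397⌋ = 13 − 13 = 0
n=16: ⌊(17·347)/397⌋ − ⌊(16·347)/397⌋ = ⌊5899/397⌋ − ⌊5552/397⌋ = 14 − 13 = 1
n=17: ⌊(18·347)/397⌋ − ⌊(17·347)/397⌋ = ⌊6246/397⌋ − ⌊5899/397⌋ = 15 − 14 = 1
n=18: ⌊(19·347)/397⌋ − ⌊(18·347)/397⌋ = ⌊6593/397⌋ − ⌊6246/397⌋ = 16 − 15 = 1
n=19: ⌊(20·347)/397⌋ − ⌊(19·347)/397⌋ = ⌊6940/397⌋ − ⌊6593/397⌋ = 17 − 16 = 1
n=20: ⌊(21·347)/397⌋ − ⌊(20·347)/397⌋ = ⌊7287/397⌋ − ⌊6940/397⌋ = 18 − 17 = 1
n=21: ⌊(22·347)/397⌋ − ⌊(21·347)/397⌋ = ⌊7634/397⌋ − ⌊7287/397⌋ = 19 − 18 = 1
n=22: ⌊(23·347)/397⌋ − ⌊(22·347)/397⌋ = ⌊7981/397⌋ − ⌊7634/397⌋ = 20 − 19 = 1
n=23: ⌊(24·347)/397⌋ − ⌊(23·347)/397⌋ = ⌊8328/397⌋ − ⌊7981/397⌋ = 20 − 20 = 0
n=24: ⌊(25·347)/397⌋ − ⌊(24·347)/397⌋ = ⌊8675/397⌋ − ⌊8328/397⌋ = 21 − 20 = 1
n=25: ⌊(26·347)/397⌋ − ⌊(25·347)/397⌋ = ⌊9022/397⌋ − ⌊8675/397⌋ = 22 − 21 = 1
n=26: ⌊(27·347)/397⌋ − ⌊(26·347)/397⌋ = ⌊9369/397⌋ − ⌊9022/397⌋ = 23 − 22 = 1
n=27: ⌊(28·347)/397⌋ − ⌊(27·347)/397⌋ = ⌊9716/397⌋ − ⌊9369/397⌋ = 24 − 23 = 1
n=28: ⌊(29·347)/397⌋ − ⌊(28·347)/397⌋ = ⌊10063/397⌋ − ⌊9716/397⌋ = 25 − 24 = 1
n=29: ⌊(30·347)/397⌋ − ⌊(29·347)/397⌋ = ⌊10410/397⌋ − ⌊10063/397⌋ = 26 − 25 = 1

011111101111111011111110111111


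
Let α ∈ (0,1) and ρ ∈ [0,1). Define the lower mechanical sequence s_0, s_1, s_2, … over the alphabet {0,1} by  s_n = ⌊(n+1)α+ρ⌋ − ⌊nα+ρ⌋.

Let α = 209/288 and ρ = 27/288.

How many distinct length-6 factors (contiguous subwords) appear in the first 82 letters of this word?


7

t_n = ⌊(n·209+27)/288⌋ for n = 0 … 82:
  n=0…9: ⌊27/288⌋=0 ⌊236/288⌋=0 ⌊445/288⌋=1 ⌊654/288⌋=2 ⌊863/288⌋=2 ⌊1072/288⌋=3 ⌊1281/288⌋=4 ⌊1490/288⌋=5 ⌊1699/288⌋=5 ⌊1908/288⌋=6
  n=10…19: ⌊2117/288⌋=7 ⌊2326/288⌋=8 ⌊2535/288⌋=8 ⌊2744/288⌋=9 ⌊2953/288⌋=10 ⌊3162/288⌋=10 ⌊3371/288⌋=11 ⌊3580/288⌋=12 ⌊3789/288⌋=13 ⌊3998/288⌋=13
  n=20…29: ⌊4207/288⌋=14 ⌊4416/288⌋=15 ⌊4625/288⌋=16 ⌊4834/288⌋=16 ⌊5043/288⌋=17 ⌊5252/288⌋=18 ⌊5461/288⌋=18 ⌊5670/288⌋=19 ⌊5879/288⌋=20 ⌊6088/288⌋=21
  n=30…39: ⌊6297/288⌋=21 ⌊6506/288⌋=22 ⌊6715/288⌋=23 ⌊6924/288⌋=24 ⌊7133/288⌋=24 ⌊7342/288⌋=25 ⌊7551/288⌋=26 ⌊7760/288⌋=26 ⌊7969/288⌋=27 ⌊8178/288⌋=28
  n=40…49: ⌊8387/288⌋=29 ⌊8596/288⌋=29 ⌊8805/288⌋=30 ⌊9014/288⌋=31 ⌊9223/288⌋=32 ⌊9432/288⌋=32 ⌊9641/288⌋=33 ⌊9850/288⌋=34 ⌊10059/288⌋=34 ⌊10268/288⌋=35
  n=50…59: ⌊10477/288⌋=36 ⌊10686/288⌋=37 ⌊10895/288⌋=37 ⌊11104/288⌋=38 ⌊11313/288⌋=39 ⌊11522/288⌋=40 ⌊11731/288⌋=40 ⌊11940/288⌋=41 ⌊12149/288⌋=42 ⌊12358/288⌋=42
  n=60…69: ⌊12567/288⌋=43 ⌊12776/288⌋=44 ⌊12985/288⌋=45 ⌊13194/288⌋=45 ⌊13403/288⌋=46 ⌊13612/288⌋=47 ⌊13821/288⌋=47 ⌊14030/288⌋=48 ⌊14239/288⌋=49 ⌊14448/288⌋=50
  n=70…79: ⌊14657/288⌋=50 ⌊14866/288⌋=51 ⌊15075/288⌋=52 ⌊15284/288⌋=53 ⌊15493/288⌋=53 ⌊15702/288⌋=54 ⌊15911/288⌋=55 ⌊16120/288⌋=55 ⌊16329/288⌋=56 ⌊16538/288⌋=57
  n=80…82: ⌊16747/288⌋=58 ⌊16956/288⌋=58 ⌊17165/288⌋=59
s_n = t_(n+1) − t_n for n = 0 … 81 gives
prefix = 0110111011101101110111011011101110110111011101101110111011011101101110111011011101
slide a length-6 window over [0..5] … [76..81] (77 windows); first occurrence of each distinct factor:
  [  0..  5] 011011
  [  1..  6] 110111
  [  2..  7] 101110
  [  3..  8] 011101
  [  4..  9] 111011
  [  9.. 14] 110110
  [ 10.. 15] 101101
  (the other 70 windows repeat one of these)
distinct factors: {011011, 011101, 101101, 101110, 110110, 110111, 111011}
count = 7  (Sturmian bound for length 6 is 7)


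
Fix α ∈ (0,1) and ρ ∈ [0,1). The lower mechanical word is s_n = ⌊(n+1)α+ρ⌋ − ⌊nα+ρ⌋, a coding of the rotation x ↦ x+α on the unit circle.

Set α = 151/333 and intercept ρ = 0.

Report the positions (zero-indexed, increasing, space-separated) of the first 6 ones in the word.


2 4 6 8 11 13

n=0: ⌊151/333⌋−⌊0/333⌋ = 0−0 = 0
n=1: ⌊302/333⌋−⌊151/333⌋ = 0−0 = 0
n=2: ⌊453/333⌋−⌊302/333⌋ = 1−0 = 1  ← one
n=3: ⌊604/333⌋−⌊453/333⌋ = 1−1 = 0
n=4: ⌊755/333⌋−⌊604/333⌋ = 2−1 = 1  ← one
n=5: ⌊906/333⌋−⌊755/333⌋ = 2−2 = 0
n=6: ⌊1057/333⌋−⌊906/333⌋ = 3−2 = 1  ← one
n=7: ⌊1208/333⌋−⌊1057/333⌋ = 3−3 = 0
n=8: ⌊1359/333⌋−⌊1208/333⌋ = 4−3 = 1  ← one
n=9: ⌊1510/333⌋−⌊1359/333⌋ = 4−4 = 0
n=10: ⌊1661/333⌋−⌊1510/333⌋ = 4−4 = 0
n=11: ⌊1812/333⌋−⌊1661/333⌋ = 5−4 = 1  ← one
n=12: ⌊1963/333⌋−⌊1812/333⌋ = 5−5 = 0
n=13: ⌊2114/333⌋−⌊1963/333⌋ = 6−5 = 1  ← one
positions of the first 6 ones: 2 4 6 8 11 13


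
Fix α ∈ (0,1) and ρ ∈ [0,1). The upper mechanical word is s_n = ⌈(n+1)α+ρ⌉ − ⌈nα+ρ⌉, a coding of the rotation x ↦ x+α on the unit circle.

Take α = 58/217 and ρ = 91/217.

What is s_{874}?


0

(n+1)α + ρ = (875·58 + 91) / 217 = 50841/217
nα + ρ     = (874·58 + 91) / 217 = 50783/217
⌈50841/217⌉ = 235,  ⌈50783/217⌉ = 235
s_{874} = 235 − 235 = 0


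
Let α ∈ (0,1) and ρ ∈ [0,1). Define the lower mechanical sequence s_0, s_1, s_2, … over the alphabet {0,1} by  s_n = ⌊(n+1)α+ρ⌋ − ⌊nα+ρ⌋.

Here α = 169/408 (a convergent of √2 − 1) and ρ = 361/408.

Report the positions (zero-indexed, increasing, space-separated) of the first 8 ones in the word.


0 2 5 7 9 12 14 17

n=0: ⌊530/408⌋−⌊361/408⌋ = 1−0 = 1  ← one
n=1: ⌊699/408⌋−⌊530/408⌋ = 1−1 = 0
n=2: ⌊868/408⌋−⌊699/408⌋ = 2−1 = 1  ← one
n=3: ⌊1037/408⌋−⌊868/408⌋ = 2−2 = 0
n=4: ⌊1206/408⌋−⌊1037/408⌋ = 2−2 = 0
n=5: ⌊1375/408⌋−⌊1206/408⌋ = 3−2 = 1  ← one
n=6: ⌊1544/408⌋−⌊1375/408⌋ = 3−3 = 0
n=7: ⌊1713/408⌋−⌊1544/408⌋ = 4−3 = 1  ← one
n=8: ⌊1882/408⌋−⌊1713/408⌋ = 4−4 = 0
n=9: ⌊2051/408⌋−⌊1882/408⌋ = 5−4 = 1  ← one
n=10: ⌊2220/408⌋−⌊2051/408⌋ = 5−5 = 0
n=11: ⌊2389/408⌋−⌊2220/408⌋ = 5−5 = 0
n=12: ⌊2558/408⌋−⌊2389/408⌋ = 6−5 = 1  ← one
n=13: ⌊2727/408⌋−⌊2558/408⌋ = 6−6 = 0
n=14: ⌊2896/408⌋−⌊2727/408⌋ = 7−6 = 1  ← one
n=15: ⌊3065/408⌋−⌊2896/408⌋ = 7−7 = 0
n=16: ⌊3234/408⌋−⌊3065/408⌋ = 7−7 = 0
n=17: ⌊3403/408⌋−⌊3234/408⌋ = 8−7 = 1  ← one
positions of the first 8 ones: 0 2 5 7 9 12 14 17


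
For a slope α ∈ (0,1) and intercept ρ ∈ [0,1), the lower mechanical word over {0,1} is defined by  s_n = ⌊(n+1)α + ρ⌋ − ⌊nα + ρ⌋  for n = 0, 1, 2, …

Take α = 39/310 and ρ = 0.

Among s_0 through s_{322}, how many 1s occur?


#1s = Σ_{n=0}^{322} s_n = Σ_{n=0}^{322} (⌊(n+1)α+ρ⌋ − ⌊nα+ρ⌋)
the sum telescopes: every ⌊nα+ρ⌋ with 0 < n < 323 appears once with + and once with −, leaving ⌊323α+ρ⌋ − ⌊0·α+ρ⌋
323α + ρ = (323·39) / 310 = 12597/310
ρ = 0/310
⌊12597/310⌋ = 40,  ⌊0/310⌋ = 0
#1s = 40 − 0 = 40

40


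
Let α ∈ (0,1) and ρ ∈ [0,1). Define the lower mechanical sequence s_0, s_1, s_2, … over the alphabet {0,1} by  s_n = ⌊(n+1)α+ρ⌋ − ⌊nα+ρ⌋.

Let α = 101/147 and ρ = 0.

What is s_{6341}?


1

(n+1)α + ρ = (6342·101) / 147 = 640542/147
nα + ρ     = (6341·101) / 147 = 640441/147
⌊640542/147⌋ = 4357,  ⌊640441/147⌋ = 4356
s_{6341} = 4357 − 4356 = 1


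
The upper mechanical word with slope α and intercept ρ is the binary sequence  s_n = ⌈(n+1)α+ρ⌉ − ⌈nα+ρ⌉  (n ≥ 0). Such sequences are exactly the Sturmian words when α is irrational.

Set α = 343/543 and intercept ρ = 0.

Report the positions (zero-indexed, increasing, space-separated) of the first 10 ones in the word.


0 1 3 4 6 7 9 11 12 14

n=0: ⌈343/543⌉−⌈0/543⌉ = 1−0 = 1  ← one
n=1: ⌈686/543⌉−⌈343/543⌉ = 2−1 = 1  ← one
n=2: ⌈1029/543⌉−⌈686/543⌉ = 2−2 = 0
n=3: ⌈1372/543⌉−⌈1029/543⌉ = 3−2 = 1  ← one
n=4: ⌈1715/543⌉−⌈1372/543⌉ = 4−3 = 1  ← one
n=5: ⌈2058/543⌉−⌈1715/543⌉ = 4−4 = 0
n=6: ⌈2401/543⌉−⌈2058/543⌉ = 5−4 = 1  ← one
n=7: ⌈2744/543⌉−⌈2401/543⌉ = 6−5 = 1  ← one
n=8: ⌈3087/543⌉−⌈2744/543⌉ = 6−6 = 0
n=9: ⌈3430/543⌉−⌈3087/543⌉ = 7−6 = 1  ← one
n=10: ⌈3773/543⌉−⌈3430/543⌉ = 7−7 = 0
n=11: ⌈4116/543⌉−⌈3773/543⌉ = 8−7 = 1  ← one
n=12: ⌈4459/543⌉−⌈4116/543⌉ = 9−8 = 1  ← one
n=13: ⌈4802/543⌉−⌈4459/543⌉ = 9−9 = 0
n=14: ⌈5145/543⌉−⌈4802/543⌉ = 10−9 = 1  ← one
positions of the first 10 ones: 0 1 3 4 6 7 9 11 12 14


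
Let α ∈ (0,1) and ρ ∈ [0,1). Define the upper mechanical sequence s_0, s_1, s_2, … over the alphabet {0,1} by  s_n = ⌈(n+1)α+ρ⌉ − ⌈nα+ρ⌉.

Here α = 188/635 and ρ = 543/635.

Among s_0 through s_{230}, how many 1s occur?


#1s = Σ_{n=0}^{230} s_n = Σ_{n=0}^{230} (⌈(n+1)α+ρ⌉ − ⌈nα+ρ⌉)
the sum telescopes: every ⌈nα+ρ⌉ with 0 < n < 231 appears once with + and once with −, leaving ⌈231α+ρ⌉ − ⌈0·α+ρ⌉
231α + ρ = (231·188 + 543) / 635 = 43971/635
ρ = 543/635
⌈43971/635⌉ = 70,  ⌈543/635⌉ = 1
#1s = 70 − 1 = 69

69


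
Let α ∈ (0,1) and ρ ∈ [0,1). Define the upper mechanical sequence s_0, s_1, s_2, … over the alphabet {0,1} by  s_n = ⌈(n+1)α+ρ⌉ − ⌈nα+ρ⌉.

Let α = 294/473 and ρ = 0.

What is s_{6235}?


1

(n+1)α + ρ = (6236·294) / 473 = 1833384/473
nα + ρ     = (6235·294) / 473 = 1833090/473
⌈1833384/473⌉ = 3877,  ⌈1833090/473⌉ = 3876
s_{6235} = 3877 − 3876 = 1


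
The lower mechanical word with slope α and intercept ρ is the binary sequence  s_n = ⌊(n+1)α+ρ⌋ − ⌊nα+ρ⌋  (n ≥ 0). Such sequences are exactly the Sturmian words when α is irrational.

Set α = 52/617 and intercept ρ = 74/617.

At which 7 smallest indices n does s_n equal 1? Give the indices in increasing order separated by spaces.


10 22 34 46 57 69 81

n=0: ⌊126/617⌋−⌊74/617⌋ = 0−0 = 0
n=1: ⌊178/617⌋−⌊126/617⌋ = 0−0 = 0
  …
n=10: ⌊646/617⌋−⌊594/617⌋ = 1−0 = 1  ← one
n=11: ⌊698/617⌋−⌊646/617⌋ = 1−1 = 0
n=12: ⌊750/617⌋−⌊698/617⌋ = 1−1 = 0
  …
n=22: ⌊1270/617⌋−⌊1218/617⌋ = 2−1 = 1  ← one
n=23: ⌊1322/617⌋−⌊1270/617⌋ = 2−2 = 0
n=24: ⌊1374/617⌋−⌊1322/617⌋ = 2−2 = 0
  …
n=34: ⌊1894/617⌋−⌊1842/617⌋ = 3−2 = 1  ← one
n=35: ⌊1946/617⌋−⌊1894/617⌋ = 3−3 = 0
n=36: ⌊1998/617⌋−⌊1946/617⌋ = 3−3 = 0
  …
n=46: ⌊2518/617⌋−⌊2466/617⌋ = 4−3 = 1  ← one
n=47: ⌊2570/617⌋−⌊2518/617⌋ = 4−4 = 0
n=48: ⌊2622/617⌋−⌊2570/617⌋ = 4−4 = 0
  …
n=57: ⌊3090/617⌋−⌊3038/617⌋ = 5−4 = 1  ← one
n=58: ⌊3142/617⌋−⌊3090/617⌋ = 5−5 = 0
n=59: ⌊3194/617⌋−⌊3142/617⌋ = 5−5 = 0
  …
n=69: ⌊3714/617⌋−⌊3662/617⌋ = 6−5 = 1  ← one
n=70: ⌊3766/617⌋−⌊3714/617⌋ = 6−6 = 0
n=71: ⌊3818/617⌋−⌊3766/617⌋ = 6−6 = 0
  …
n=81: ⌊4338/617⌋−⌊4286/617⌋ = 7−6 = 1  ← one
positions of the first 7 ones: 10 22 34 46 57 69 81


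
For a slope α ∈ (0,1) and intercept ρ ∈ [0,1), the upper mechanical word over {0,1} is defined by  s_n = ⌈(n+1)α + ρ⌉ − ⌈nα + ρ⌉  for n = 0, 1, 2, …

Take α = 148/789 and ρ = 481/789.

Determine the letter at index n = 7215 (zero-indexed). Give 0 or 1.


1

(n+1)α + ρ = (7216·148 + 481) / 789 = 1068449/789
nα + ρ     = (7215·148 + 481) / 789 = 1068301/789
⌈1068449/789⌉ = 1355,  ⌈1068301/789⌉ = 1354
s_{7215} = 1355 − 1354 = 1


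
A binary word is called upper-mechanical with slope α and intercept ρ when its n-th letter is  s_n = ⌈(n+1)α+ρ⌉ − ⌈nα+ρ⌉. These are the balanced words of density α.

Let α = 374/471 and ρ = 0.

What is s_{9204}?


(n+1)α + ρ = (9205·374) / 471 = 3442670/471
nα + ρ     = (9204·374) / 471 = 3442296/471
⌈3442670/471⌉ = 7310,  ⌈3442296/471⌉ = 7309
s_{9204} = 7310 − 7309 = 1

1


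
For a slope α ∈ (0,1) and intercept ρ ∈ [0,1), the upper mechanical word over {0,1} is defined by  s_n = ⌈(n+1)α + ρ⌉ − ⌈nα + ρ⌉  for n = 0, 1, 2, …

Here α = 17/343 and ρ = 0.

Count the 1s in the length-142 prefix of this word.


8

#1s = Σ_{n=0}^{141} s_n = Σ_{n=0}^{141} (⌈(n+1)α+ρ⌉ − ⌈nα+ρ⌉)
the sum telescopes: every ⌈nα+ρ⌉ with 0 < n < 142 appears once with + and once with −, leaving ⌈142α+ρ⌉ − ⌈0·α+ρ⌉
142α + ρ = (142·17) / 343 = 2414/343
ρ = 0/343
⌈2414/343⌉ = 8,  ⌈0/343⌉ = 0
#1s = 8 − 0 = 8


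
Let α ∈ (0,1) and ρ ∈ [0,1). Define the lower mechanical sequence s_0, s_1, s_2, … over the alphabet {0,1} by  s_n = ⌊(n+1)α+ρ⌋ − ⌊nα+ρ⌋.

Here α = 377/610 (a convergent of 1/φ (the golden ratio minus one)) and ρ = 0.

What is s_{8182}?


(n+1)α + ρ = (8183·377) / 610 = 3084991/610
nα + ρ     = (8182·377) / 610 = 3084614/610
⌊3084991/610⌋ = 5057,  ⌊3084614/610⌋ = 5056
s_{8182} = 5057 − 5056 = 1

1


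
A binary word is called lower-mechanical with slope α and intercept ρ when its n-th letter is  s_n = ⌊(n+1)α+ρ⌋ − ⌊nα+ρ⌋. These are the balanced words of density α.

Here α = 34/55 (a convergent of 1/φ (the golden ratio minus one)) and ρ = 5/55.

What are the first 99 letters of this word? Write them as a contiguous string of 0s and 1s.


n=0: ⌊(1·34+5)/55⌋ − ⌊(0·34+5)/55⌋ = ⌊39/55⌋ − ⌊5/55⌋ = 0 − 0 = 0
n=1: ⌊(2·34+5)/55⌋ − ⌊(1·34+5)/55⌋ = ⌊73/55⌋ − ⌊39/55⌋ = 1 − 0 = 1
n=2: ⌊(3·34+5)/55⌋ − ⌊(2·34+5)/55⌋ = ⌊107/55⌋ − ⌊73/55⌋ = 1 − 1 = 0
n=3: ⌊(4·34+5)/55⌋ − ⌊(3·34+5)/55⌋ = ⌊141/55⌋ − ⌊107/55⌋ = 2 − 1 = 1
n=4: ⌊(5·34+5)/55⌋ − ⌊(4·34+5)/55⌋ = ⌊175/55⌋ − ⌊141/55⌋ = 3 − 2 = 1
n=5: ⌊(6·34+5)/55⌋ − ⌊(5·34+5)/55⌋ = ⌊209/55⌋ − ⌊175/55⌋ = 3 − 3 = 0
n=6: ⌊(7·34+5)/55⌋ − ⌊(6·34+5)/55⌋ = ⌊243/55⌋ − ⌊209/55⌋ = 4 − 3 = 1
n=7: ⌊(8·34+5)/55⌋ − ⌊(7·34+5)/55⌋ = ⌊277/55⌋ − ⌊243/55⌋ = 5 − 4 = 1
n=8: ⌊(9·34+5)/55⌋ − ⌊(8·34+5)/55⌋ = ⌊311/55⌋ − ⌊277/55⌋ = 5 − 5 = 0
n=9: ⌊(10·34+5)/55⌋ − ⌊(9·34+5)/55⌋ = ⌊345/55⌋ − ⌊311/55⌋ = 6 − 5 = 1
n=10: ⌊(11·34+5)/55⌋ − ⌊(10·34+5)/55⌋ = ⌊379/55⌋ − ⌊345/55⌋ = 6 − 6 = 0
n=11: ⌊(12·34+5)/55⌋ − ⌊(11·34+5)/55⌋ = ⌊413/55⌋ − ⌊379/55⌋ = 7 − 6 = 1
n=12: ⌊(13·34+5)/55⌋ − ⌊(12·34+5)/55⌋ = ⌊447/55⌋ − ⌊413/55⌋ = 8 − 7 = 1
n=13: ⌊(14·34+5)/55⌋ − ⌊(13·34+5)/55⌋ = ⌊481/55⌋ − ⌊447/55⌋ = 8 − 8 = 0
n=14: ⌊(15·34+5)/55⌋ − ⌊(14·34+5)/55⌋ = ⌊515/55⌋ − ⌊481/55⌋ = 9 − 8 = 1
n=15: ⌊(16·34+5)/55⌋ − ⌊(15·34+5)/55⌋ = ⌊549/55⌋ − ⌊515/55⌋ = 9 − 9 = 0
n=16: ⌊(17·34+5)/55⌋ − ⌊(16·34+5)/55⌋ = ⌊583/55⌋ − ⌊549/55⌋ = 10 − 9 = 1
n=17: ⌊(18·34+5)/55⌋ − ⌊(17·34+5)/55⌋ = ⌊617/55⌋ − ⌊583/55⌋ = 11 − 10 = 1
n=18: ⌊(19·34+5)/55⌋ − ⌊(18·34+5)/55⌋ = ⌊651/55⌋ − ⌊617/55⌋ = 11 − 11 = 0
n=19: ⌊(20·34+5)/55⌋ − ⌊(19·34+5)/55⌋ = ⌊685/55⌋ − ⌊651/55⌋ = 12 − 11 = 1
n=20: ⌊(21·34+5)/55⌋ − ⌊(20·34+5)/55⌋ = ⌊719/55⌋ − ⌊685/55⌋ = 13 − 12 = 1
n=21: ⌊(22·34+5)/55⌋ − ⌊(21·34+5)/55⌋ = ⌊753/55⌋ − ⌊719/55⌋ = 13 − 13 = 0
n=22: ⌊(23·34+5)/55⌋ − ⌊(22·34+5)/55⌋ = ⌊787/55⌋ − ⌊753/55⌋ = 14 − 13 = 1
n=23: ⌊(24·34+5)/55⌋ − ⌊(23·34+5)/55⌋ = ⌊821/55⌋ − ⌊787/55⌋ = 14 − 14 = 0
n=24: ⌊(25·34+5)/55⌋ − ⌊(24·34+5)/55⌋ = ⌊855/55⌋ − ⌊821/55⌋ = 15 − 14 = 1
n=25: ⌊(26·34+5)/55⌋ − ⌊(25·34+5)/55⌋ = ⌊889/55⌋ − ⌊855/55⌋ = 16 − 15 = 1
n=26: ⌊(27·34+5)/55⌋ − ⌊(26·34+5)/55⌋ = ⌊923/55⌋ − ⌊889/55⌋ = 16 − 16 = 0
n=27: ⌊(28·34+5)/55⌋ − ⌊(27·34+5)/55⌋ = ⌊957/55⌋ − ⌊923/55⌋ = 17 − 16 = 1
n=28: ⌊(29·34+5)/55⌋ − ⌊(28·34+5)/55⌋ = ⌊991/55⌋ − ⌊957/55⌋ = 18 − 17 = 1
n=29: ⌊(30·34+5)/55⌋ − ⌊(29·34+5)/55⌋ = ⌊1025/55⌋ − ⌊991/55⌋ = 18 − 18 = 0
n=30: ⌊(31·34+5)/55⌋ − ⌊(30·34+5)/55⌋ = ⌊1059/55⌋ − ⌊1025/55⌋ = 19 − 18 = 1
n=31: ⌊(32·34+5)/55⌋ − ⌊(31·34+5)/55⌋ = ⌊1093/55⌋ − ⌊1059/55⌋ = 19 − 19 = 0
n=32: ⌊(33·34+5)/55⌋ − ⌊(32·34+5)/55⌋ = ⌊1127/55⌋ − ⌊1093/55⌋ = 20 − 19 = 1
n=33: ⌊(34·34+5)/55⌋ − ⌊(33·34+5)/55⌋ = ⌊1161/55⌋ − ⌊1127/55⌋ = 21 − 20 = 1
n=34: ⌊(35·34+5)/55⌋ − ⌊(34·34+5)/55⌋ = ⌊1195/55⌋ − ⌊1161/55⌋ = 21 − 21 = 0
n=35: ⌊(36·34+5)/55⌋ − ⌊(35·34+5)/55⌋ = ⌊1229/55⌋ − ⌊1195/55⌋ = 22 − 21 = 1
n=36: ⌊(37·34+5)/55⌋ − ⌊(36·34+5)/55⌋ = ⌊1263/55⌋ − ⌊1229/55⌋ = 22 − 22 = 0
n=37: ⌊(38·34+5)/55⌋ − ⌊(37·34+5)/55⌋ = ⌊1297/55⌋ − ⌊1263/55⌋ = 23 − 22 = 1
n=38: ⌊(39·34+5)/55⌋ − ⌊(38·34+5)/55⌋ = ⌊1331/55⌋ − ⌊1297/55⌋ = 24 − 23 = 1
n=39: ⌊(40·34+5)/55⌋ − ⌊(39·34+5)/55⌋ = ⌊1365/55⌋ − ⌊1331/55⌋ = 24 − 24 = 0
n=40: ⌊(41·34+5)/55⌋ − ⌊(40·34+5)/55⌋ = ⌊1399/55⌋ − ⌊1365/55⌋ = 25 − 24 = 1
n=41: ⌊(42·34+5)/55⌋ − ⌊(41·34+5)/55⌋ = ⌊1433/55⌋ − ⌊1399/55⌋ = 26 − 25 = 1
n=42: ⌊(43·34+5)/55⌋ − ⌊(42·34+5)/55⌋ = ⌊1467/55⌋ − ⌊1433/55⌋ = 26 − 26 = 0
n=43: ⌊(44·34+5)/55⌋ − ⌊(43·34+5)/55⌋ = ⌊1501/55⌋ − ⌊1467/55⌋ = 27 − 26 = 1
n=44: ⌊(45·34+5)/55⌋ − ⌊(44·34+5)/55⌋ = ⌊1535/55⌋ − ⌊1501/55⌋ = 27 − 27 = 0
n=45: ⌊(46·34+5)/55⌋ − ⌊(45·34+5)/55⌋ = ⌊1569/55⌋ − ⌊1535/55⌋ = 28 − 27 = 1
n=46: ⌊(47·34+5)/55⌋ − ⌊(46·34+5)/55⌋ = ⌊1603/55⌋ − ⌊1569/55⌋ = 29 − 28 = 1
n=47: ⌊(48·34+5)/55⌋ − ⌊(47·34+5)/55⌋ = ⌊1637/55⌋ − ⌊1603/55⌋ = 29 − 29 = 0
n=48: ⌊(49·34+5)/55⌋ − ⌊(48·34+5)/55⌋ = ⌊1671/55⌋ − ⌊1637/55⌋ = 30 − 29 = 1
n=49: ⌊(50·34+5)/55⌋ − ⌊(49·34+5)/55⌋ = ⌊1705/55⌋ − ⌊1671/55⌋ = 31 − 30 = 1
n=50: ⌊(51·34+5)/55⌋ − ⌊(50·34+5)/55⌋ = ⌊1739/55⌋ − ⌊1705/55⌋ = 31 − 31 = 0
n=51: ⌊(52·34+5)/55⌋ − ⌊(51·34+5)/55⌋ = ⌊1773/55⌋ − ⌊1739/55⌋ = 32 − 31 = 1
n=52: ⌊(53·34+5)/55⌋ − ⌊(52·34+5)/55⌋ = ⌊1807/55⌋ − ⌊1773/55⌋ = 32 − 32 = 0
n=53: ⌊(54·34+5)/55⌋ − ⌊(53·34+5)/55⌋ = ⌊1841/55⌋ − ⌊1807/55⌋ = 33 − 32 = 1
n=54: ⌊(55·34+5)/55⌋ − ⌊(54·34+5)/55⌋ = ⌊1875/55⌋ − ⌊1841/55⌋ = 34 − 33 = 1
n=55: ⌊(56·34+5)/55⌋ − ⌊(55·34+5)/55⌋ = ⌊1909/55⌋ − ⌊1875/55⌋ = 34 − 34 = 0
n=56: ⌊(57·34+5)/55⌋ − ⌊(56·34+5)/55⌋ = ⌊1943/55⌋ − ⌊1909/55⌋ = 35 − 34 = 1
n=57: ⌊(58·34+5)/55⌋ − ⌊(57·34+5)/55⌋ = ⌊1977/55⌋ − ⌊1943/55⌋ = 35 − 35 = 0
n=58: ⌊(59·34+5)/55⌋ − ⌊(58·34+5)/55⌋ = ⌊2011/55⌋ − ⌊1977/55⌋ = 36 − 35 = 1
n=59: ⌊(60·34+5)/55⌋ − ⌊(59·34+5)/55⌋ = ⌊2045/55⌋ − ⌊2011/55⌋ = 37 − 36 = 1
n=60: ⌊(61·34+5)/55⌋ − ⌊(60·34+5)/55⌋ = ⌊2079/55⌋ − ⌊2045/55⌋ = 37 − 37 = 0
n=61: ⌊(62·34+5)/55⌋ − ⌊(61·34+5)/55⌋ = ⌊2113/55⌋ − ⌊2079/55⌋ = 38 − 37 = 1
n=62: ⌊(63·34+5)/55⌋ − ⌊(62·34+5)/55⌋ = ⌊2147/55⌋ − ⌊2113/55⌋ = 39 − 38 = 1
n=63: ⌊(64·34+5)/55⌋ − ⌊(63·34+5)/55⌋ = ⌊2181/55⌋ − ⌊2147/55⌋ = 39 − 39 = 0
n=64: ⌊(65·34+5)/55⌋ − ⌊(64·34+5)/55⌋ = ⌊2215/55⌋ − ⌊2181/55⌋ = 40 − 39 = 1
n=65: ⌊(66·34+5)/55⌋ − ⌊(65·34+5)/55⌋ = ⌊2249/55⌋ − ⌊2215/55⌋ = 40 − 40 = 0
n=66: ⌊(67·34+5)/55⌋ − ⌊(66·34+5)/55⌋ = ⌊2283/55⌋ − ⌊2249/55⌋ = 41 − 40 = 1
n=67: ⌊(68·34+5)/55⌋ − ⌊(67·34+5)/55⌋ = ⌊2317/55⌋ − ⌊2283/55⌋ = 42 − 41 = 1
n=68: ⌊(69·34+5)/55⌋ − ⌊(68·34+5)/55⌋ = ⌊2351/55⌋ − ⌊2317/55⌋ = 42 − 42 = 0
n=69: ⌊(70·34+5)/55⌋ − ⌊(69·34+5)/55⌋ = ⌊2385/55⌋ − ⌊2351/55⌋ = 43 − 42 = 1
n=70: ⌊(71·34+5)/55⌋ − ⌊(70·34+5)/55⌋ = ⌊2419/55⌋ − ⌊2385/55⌋ = 43 − 43 = 0
n=71: ⌊(72·34+5)/55⌋ − ⌊(71·34+5)/55⌋ = ⌊2453/55⌋ − ⌊2419/55⌋ = 44 − 43 = 1
n=72: ⌊(73·34+5)/55⌋ − ⌊(72·34+5)/55⌋ = ⌊2487/55⌋ − ⌊2453/55⌋ = 45 − 44 = 1
n=73: ⌊(74·34+5)/55⌋ − ⌊(73·34+5)/55⌋ = ⌊2521/55⌋ − ⌊2487/55⌋ = 45 − 45 = 0
n=74: ⌊(75·34+5)/55⌋ − ⌊(74·34+5)/55⌋ = ⌊2555/55⌋ − ⌊2521/55⌋ = 46 − 45 = 1
n=75: ⌊(76·34+5)/55⌋ − ⌊(75·34+5)/55⌋ = ⌊2589/55⌋ − ⌊2555/55⌋ = 47 − 46 = 1
n=76: ⌊(77·34+5)/55⌋ − ⌊(76·34+5)/55⌋ = ⌊2623/55⌋ − ⌊2589/55⌋ = 47 − 47 = 0
n=77: ⌊(78·34+5)/55⌋ − ⌊(77·34+5)/55⌋ = ⌊2657/55⌋ − ⌊2623/55⌋ = 48 − 47 = 1
n=78: ⌊(79·34+5)/55⌋ − ⌊(78·34+5)/55⌋ = ⌊2691/55⌋ − ⌊2657/55⌋ = 48 − 48 = 0
n=79: ⌊(80·34+5)/55⌋ − ⌊(79·34+5)/55⌋ = ⌊2725/55⌋ − ⌊2691/55⌋ = 49 − 48 = 1
n=80: ⌊(81·34+5)/55⌋ − ⌊(80·34+5)/55⌋ = ⌊2759/55⌋ − ⌊2725/55⌋ = 50 − 49 = 1
n=81: ⌊(82·34+5)/55⌋ − ⌊(81·34+5)/55⌋ = ⌊2793/55⌋ − ⌊2759/55⌋ = 50 − 50 = 0
n=82: ⌊(83·34+5)/55⌋ − ⌊(82·34+5)/55⌋ = ⌊2827/55⌋ − ⌊2793/55⌋ = 51 − 50 = 1
n=83: ⌊(84·34+5)/55⌋ − ⌊(83·34+5)/55⌋ = ⌊2861/55⌋ − ⌊2827/55⌋ = 52 − 51 = 1
n=84: ⌊(85·34+5)/55⌋ − ⌊(84·34+5)/55⌋ = ⌊2895/55⌋ − ⌊2861/55⌋ = 52 − 52 = 0
n=85: ⌊(86·34+5)/55⌋ − ⌊(85·34+5)/55⌋ = ⌊2929/55⌋ − ⌊2895/55⌋ = 53 − 52 = 1
n=86: ⌊(87·34+5)/55⌋ − ⌊(86·34+5)/55⌋ = ⌊2963/55⌋ − ⌊2929/55⌋ = 53 − 53 = 0
n=87: ⌊(88·34+5)/55⌋ − ⌊(87·34+5)/55⌋ = ⌊2997/55⌋ − ⌊2963/55⌋ = 54 − 53 = 1
n=88: ⌊(89·34+5)/55⌋ − ⌊(88·34+5)/55⌋ = ⌊3031/55⌋ − ⌊2997/55⌋ = 55 − 54 = 1
n=89: ⌊(90·34+5)/55⌋ − ⌊(89·34+5)/55⌋ = ⌊3065/55⌋ − ⌊3031/55⌋ = 55 − 55 = 0
n=90: ⌊(91·34+5)/55⌋ − ⌊(90·34+5)/55⌋ = ⌊3099/55⌋ − ⌊3065/55⌋ = 56 − 55 = 1
n=91: ⌊(92·34+5)/55⌋ − ⌊(91·34+5)/55⌋ = ⌊3133/55⌋ − ⌊3099/55⌋ = 56 − 56 = 0
n=92: ⌊(93·34+5)/55⌋ − ⌊(92·34+5)/55⌋ = ⌊3167/55⌋ − ⌊3133/55⌋ = 57 − 56 = 1
n=93: ⌊(94·34+5)/55⌋ − ⌊(93·34+5)/55⌋ = ⌊3201/55⌋ − ⌊3167/55⌋ = 58 − 57 = 1
n=94: ⌊(95·34+5)/55⌋ − ⌊(94·34+5)/55⌋ = ⌊3235/55⌋ − ⌊3201/55⌋ = 58 − 58 = 0
n=95: ⌊(96·34+5)/55⌋ − ⌊(95·34+5)/55⌋ = ⌊3269/55⌋ − ⌊3235/55⌋ = 59 − 58 = 1
n=96: ⌊(97·34+5)/55⌋ − ⌊(96·34+5)/55⌋ = ⌊3303/55⌋ − ⌊3269/55⌋ = 60 − 59 = 1
n=97: ⌊(98·34+5)/55⌋ − ⌊(97·34+5)/55⌋ = ⌊3337/55⌋ − ⌊3303/55⌋ = 60 − 60 = 0
n=98: ⌊(99·34+5)/55⌋ − ⌊(98·34+5)/55⌋ = ⌊3371/55⌋ − ⌊3337/55⌋ = 61 − 60 = 1

010110110101101011011010110110101101011011010110110101101011011010110101101101011011010110101101101


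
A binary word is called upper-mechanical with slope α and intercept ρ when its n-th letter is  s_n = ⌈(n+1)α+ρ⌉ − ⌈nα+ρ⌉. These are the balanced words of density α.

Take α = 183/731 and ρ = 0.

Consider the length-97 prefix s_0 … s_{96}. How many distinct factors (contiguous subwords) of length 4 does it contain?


5

t_n = ⌈(n·183)/731⌉ for n = 0 … 97:
  n=0…9: ⌈0/731⌉=0 ⌈183/731⌉=1 ⌈366/731⌉=1 ⌈549/731⌉=1 ⌈732/731⌉=2 ⌈915/731⌉=2 ⌈1098/731⌉=2 ⌈1281/731⌉=2 ⌈1464/731⌉=3 ⌈1647/731⌉=3
  n=10…19: ⌈1830/731⌉=3 ⌈2013/731⌉=3 ⌈2196/731⌉=4 ⌈2379/731⌉=4 ⌈2562/731⌉=4 ⌈2745/731⌉=4 ⌈2928/731⌉=5 ⌈3111/731⌉=5 ⌈3294/731⌉=5 ⌈3477/731⌉=5
  n=20…29: ⌈3660/731⌉=6 ⌈3843/731⌉=6 ⌈4026/731⌉=6 ⌈4209/731⌉=6 ⌈4392/731⌉=7 ⌈4575/731⌉=7 ⌈4758/731⌉=7 ⌈4941/731⌉=7 ⌈5124/731⌉=8 ⌈5307/731⌉=8
  n=30…39: ⌈5490/731⌉=8 ⌈5673/731⌉=8 ⌈5856/731⌉=9 ⌈6039/731⌉=9 ⌈6222/731⌉=9 ⌈6405/731⌉=9 ⌈6588/731⌉=10 ⌈6771/731⌉=10 ⌈6954/731⌉=10 ⌈7137/731⌉=10
  n=40…49: ⌈7320/731⌉=11 ⌈7503/731⌉=11 ⌈7686/731⌉=11 ⌈7869/731⌉=11 ⌈8052/731⌉=12 ⌈8235/731⌉=12 ⌈8418/731⌉=12 ⌈8601/731⌉=12 ⌈8784/731⌉=13 ⌈8967/731⌉=13
  n=50…59: ⌈9150/731⌉=13 ⌈9333/731⌉=13 ⌈9516/731⌉=14 ⌈9699/731⌉=14 ⌈9882/731⌉=14 ⌈10065/731⌉=14 ⌈10248/731⌉=15 ⌈10431/731⌉=15 ⌈10614/731⌉=15 ⌈10797/731⌉=15
  n=60…69: ⌈10980/731⌉=16 ⌈11163/731⌉=16 ⌈11346/731⌉=16 ⌈11529/731⌉=16 ⌈11712/731⌉=17 ⌈11895/731⌉=17 ⌈12078/731⌉=17 ⌈12261/731⌉=17 ⌈12444/731⌉=18 ⌈12627/731⌉=18
  n=70…79: ⌈12810/731⌉=18 ⌈12993/731⌉=18 ⌈13176/731⌉=19 ⌈13359/731⌉=19 ⌈13542/731⌉=19 ⌈13725/731⌉=19 ⌈13908/731⌉=20 ⌈14091/731⌉=20 ⌈14274/731⌉=20 ⌈14457/731⌉=20
  n=80…89: ⌈14640/731⌉=21 ⌈14823/731⌉=21 ⌈15006/731⌉=21 ⌈15189/731⌉=21 ⌈15372/731⌉=22 ⌈15555/731⌉=22 ⌈15738/731⌉=22 ⌈15921/731⌉=22 ⌈16104/731⌉=23 ⌈16287/731⌉=23
  n=90…97: ⌈16470/731⌉=23 ⌈16653/731⌉=23 ⌈16836/731⌉=24 ⌈17019/731⌉=24 ⌈17202/731⌉=24 ⌈17385/731⌉=24 ⌈17568/731⌉=25 ⌈17751/731⌉=25
s_n = t_(n+1) − t_n for n = 0 … 96 gives
prefix = 1001000100010001000100010001000100010001000100010001000100010001000100010001000100010001000100010
slide a length-4 window over [0..3] … [93..96] (94 windows); first occurrence of each distinct factor:
  [  0..  3] 1001
  [  1..  4] 0010
  [  2..  5] 0100
  [  3..  6] 1000
  [  4..  7] 0001
  (the other 89 windows repeat one of these)
distinct factors: {0001, 0010, 0100, 1000, 1001}
count = 5  (Sturmian bound for length 4 is 5)


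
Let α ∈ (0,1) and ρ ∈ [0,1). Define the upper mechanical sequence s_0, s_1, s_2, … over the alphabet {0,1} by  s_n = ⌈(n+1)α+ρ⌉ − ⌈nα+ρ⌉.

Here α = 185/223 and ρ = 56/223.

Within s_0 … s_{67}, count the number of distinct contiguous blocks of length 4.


5

t_n = ⌈(n·185+56)/223⌉ for n = 0 … 68:
  n=0…9: ⌈56/223⌉=1 ⌈241/223⌉=2 ⌈426/223⌉=2 ⌈611/223⌉=3 ⌈796/223⌉=4 ⌈981/223⌉=5 ⌈1166/223⌉=6 ⌈1351/223⌉=7 ⌈1536/223⌉=7 ⌈1721/223⌉=8
  n=10…19: ⌈1906/223⌉=9 ⌈2091/223⌉=10 ⌈2276/223⌉=11 ⌈2461/223⌉=12 ⌈2646/223⌉=12 ⌈2831/223⌉=13 ⌈3016/223⌉=14 ⌈3201/223⌉=15 ⌈3386/223⌉=16 ⌈3571/223⌉=17
  n=20…29: ⌈3756/223⌉=17 ⌈3941/223⌉=18 ⌈4126/223⌉=19 ⌈4311/223⌉=20 ⌈4496/223⌉=21 ⌈4681/223⌉=21 ⌈4866/223⌉=22 ⌈5051/223⌉=23 ⌈5236/223⌉=24 ⌈5421/223⌉=25
  n=30…39: ⌈5606/223⌉=26 ⌈5791/223⌉=26 ⌈5976/223⌉=27 ⌈6161/223⌉=28 ⌈6346/223⌉=29 ⌈6531/223⌉=30 ⌈6716/223⌉=31 ⌈6901/223⌉=31 ⌈7086/223⌉=32 ⌈7271/223⌉=33
  n=40…49: ⌈7456/223⌉=34 ⌈7641/223⌉=35 ⌈7826/223⌉=36 ⌈8011/223⌉=36 ⌈8196/223⌉=37 ⌈8381/223⌉=38 ⌈8566/223⌉=39 ⌈8751/223⌉=40 ⌈8936/223⌉=41 ⌈9121/223⌉=41
  n=50…59: ⌈9306/223⌉=42 ⌈9491/223⌉=43 ⌈9676/223⌉=44 ⌈9861/223⌉=45 ⌈10046/223⌉=46 ⌈10231/223⌉=46 ⌈10416/223⌉=47 ⌈10601/223⌉=48 ⌈10786/223⌉=49 ⌈10971/223⌉=50
  n=60…68: ⌈11156/223⌉=51 ⌈11341/223⌉=51 ⌈11526/223⌉=52 ⌈11711/223⌉=53 ⌈11896/223⌉=54 ⌈12081/223⌉=55 ⌈12266/223⌉=56 ⌈12451/223⌉=56 ⌈12636/223⌉=57
s_n = t_(n+1) − t_n for n = 0 … 67 gives
prefix = 10111110111110111110111101111101111101111101111101111101111101111101
slide a length-4 window over [0..3] … [64..67] (65 windows); first occurrence of each distinct factor:
  [  0..  3] 1011
  [  1..  4] 0111
  [  2..  5] 1111
  [  4..  7] 1110
  [  5..  8] 1101
  (the other 60 windows repeat one of these)
distinct factors: {0111, 1011, 1101, 1110, 1111}
count = 5  (Sturmian bound for length 4 is 5)


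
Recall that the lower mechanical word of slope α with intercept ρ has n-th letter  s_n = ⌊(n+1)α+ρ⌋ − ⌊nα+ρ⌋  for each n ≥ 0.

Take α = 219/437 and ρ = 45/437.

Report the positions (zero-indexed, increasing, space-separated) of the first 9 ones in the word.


n=0: ⌊264/437⌋−⌊45/437⌋ = 0−0 = 0
n=1: ⌊483/437⌋−⌊264/437⌋ = 1−0 = 1  ← one
n=2: ⌊702/437⌋−⌊483/437⌋ = 1−1 = 0
n=3: ⌊921/437⌋−⌊702/437⌋ = 2−1 = 1  ← one
n=4: ⌊1140/437⌋−⌊921/437⌋ = 2−2 = 0
n=5: ⌊1359/437⌋−⌊1140/437⌋ = 3−2 = 1  ← one
n=6: ⌊1578/437⌋−⌊1359/437⌋ = 3−3 = 0
n=7: ⌊1797/437⌋−⌊1578/437⌋ = 4−3 = 1  ← one
n=8: ⌊2016/437⌋−⌊1797/437⌋ = 4−4 = 0
n=9: ⌊2235/437⌋−⌊2016/437⌋ = 5−4 = 1  ← one
n=10: ⌊2454/437⌋−⌊2235/437⌋ = 5−5 = 0
n=11: ⌊2673/437⌋−⌊2454/437⌋ = 6−5 = 1  ← one
n=12: ⌊2892/437⌋−⌊2673/437⌋ = 6−6 = 0
n=13: ⌊3111/437⌋−⌊2892/437⌋ = 7−6 = 1  ← one
n=14: ⌊3330/437⌋−⌊3111/437⌋ = 7−7 = 0
n=15: ⌊3549/437⌋−⌊3330/437⌋ = 8−7 = 1  ← one
n=16: ⌊3768/437⌋−⌊3549/437⌋ = 8−8 = 0
n=17: ⌊3987/437⌋−⌊3768/437⌋ = 9−8 = 1  ← one
positions of the first 9 ones: 1 3 5 7 9 11 13 15 17

1 3 5 7 9 11 13 15 17


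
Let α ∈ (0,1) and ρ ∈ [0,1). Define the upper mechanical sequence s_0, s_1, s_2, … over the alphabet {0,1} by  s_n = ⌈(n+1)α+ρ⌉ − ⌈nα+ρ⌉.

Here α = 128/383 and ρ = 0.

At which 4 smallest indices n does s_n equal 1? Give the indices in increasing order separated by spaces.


0 2 5 8

n=0: ⌈128/383⌉−⌈0/383⌉ = 1−0 = 1  ← one
n=1: ⌈256/383⌉−⌈128/383⌉ = 1−1 = 0
n=2: ⌈384/383⌉−⌈256/383⌉ = 2−1 = 1  ← one
n=3: ⌈512/383⌉−⌈384/383⌉ = 2−2 = 0
n=4: ⌈640/383⌉−⌈512/383⌉ = 2−2 = 0
n=5: ⌈768/383⌉−⌈640/383⌉ = 3−2 = 1  ← one
n=6: ⌈896/383⌉−⌈768/383⌉ = 3−3 = 0
n=7: ⌈1024/383⌉−⌈896/383⌉ = 3−3 = 0
n=8: ⌈1152/383⌉−⌈1024/383⌉ = 4−3 = 1  ← one
positions of the first 4 ones: 0 2 5 8


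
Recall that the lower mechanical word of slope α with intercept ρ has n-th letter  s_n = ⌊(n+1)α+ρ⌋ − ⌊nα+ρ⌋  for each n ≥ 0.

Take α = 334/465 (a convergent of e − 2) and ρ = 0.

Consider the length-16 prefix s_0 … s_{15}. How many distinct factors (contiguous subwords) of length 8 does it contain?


7

t_n = ⌊(n·334)/465⌋ for n = 0 … 16:
  n=0…9: ⌊0/465⌋=0 ⌊334/465⌋=0 ⌊668/465⌋=1 ⌊1002/465⌋=2 ⌊1336/465⌋=2 ⌊1670/465⌋=3 ⌊2004/465⌋=4 ⌊2338/465⌋=5 ⌊2672/465⌋=5 ⌊3006/465⌋=6
  n=10…16: ⌊3340/465⌋=7 ⌊3674/465⌋=7 ⌊4008/465⌋=8 ⌊4342/465⌋=9 ⌊4676/465⌋=10 ⌊5010/465⌋=10 ⌊5344/465⌋=11
s_n = t_(n+1) − t_n for n = 0 … 15 gives
prefix = 0110111011011101
slide a length-8 window over [0..7] … [8..15] (9 windows); first occurrence of each distinct factor:
  [  0..  7] 01101110
  [  1..  8] 11011101
  [  2..  9] 10111011
  [  3.. 10] 01110110
  [  4.. 11] 11101101
  [  5.. 12] 11011011
  [  6.. 13] 10110111
  (the other 2 windows repeat one of these)
distinct factors: {01101110, 01110110, 10110111, 10111011, 11011011, 11011101, 11101101}
count = 7  (Sturmian bound for length 8 is 9)
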